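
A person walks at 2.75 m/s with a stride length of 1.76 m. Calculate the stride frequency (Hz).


f = v / stride_length
f = 2.75 / 1.76
f = 1.5625


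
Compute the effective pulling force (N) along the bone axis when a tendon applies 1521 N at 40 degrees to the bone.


F_eff = F_tendon * cos(theta)
theta = 40 deg = 0.6981 rad
cos(theta) = 0.7660
F_eff = 1521 * 0.7660
F_eff = 1165.1536


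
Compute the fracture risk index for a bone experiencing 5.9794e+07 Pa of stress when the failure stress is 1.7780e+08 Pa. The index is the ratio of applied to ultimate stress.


FRI = applied / ultimate
FRI = 5.9794e+07 / 1.7780e+08
FRI = 0.3363


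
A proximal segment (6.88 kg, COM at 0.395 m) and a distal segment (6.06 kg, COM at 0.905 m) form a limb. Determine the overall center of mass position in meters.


COM = (m1*x1 + m2*x2) / (m1 + m2)
COM = (6.88*0.395 + 6.06*0.905) / (6.88 + 6.06)
Numerator = 8.2019
Denominator = 12.9400
COM = 0.6338


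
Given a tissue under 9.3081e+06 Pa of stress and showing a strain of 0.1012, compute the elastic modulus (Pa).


E = stress / strain
E = 9.3081e+06 / 0.1012
E = 9.1977e+07


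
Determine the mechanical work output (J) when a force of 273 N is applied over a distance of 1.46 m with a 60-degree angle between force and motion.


W = F * d * cos(theta)
theta = 60 deg = 1.0472 rad
cos(theta) = 0.5000
W = 273 * 1.46 * 0.5000
W = 199.2900


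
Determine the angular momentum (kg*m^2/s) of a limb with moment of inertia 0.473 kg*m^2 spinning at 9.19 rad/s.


L = I * omega
L = 0.473 * 9.19
L = 4.3469


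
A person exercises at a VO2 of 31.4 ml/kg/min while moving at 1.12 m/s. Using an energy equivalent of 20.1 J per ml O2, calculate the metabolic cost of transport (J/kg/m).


Power per kg = VO2 * 20.1 / 60
Power per kg = 31.4 * 20.1 / 60 = 10.5190 W/kg
Cost = power_per_kg / speed
Cost = 10.5190 / 1.12
Cost = 9.3920


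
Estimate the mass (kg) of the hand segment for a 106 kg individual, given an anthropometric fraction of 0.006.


m_segment = body_mass * fraction
m_segment = 106 * 0.006
m_segment = 0.6360


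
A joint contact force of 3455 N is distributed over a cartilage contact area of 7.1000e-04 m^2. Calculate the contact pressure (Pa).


P = F / A
P = 3455 / 7.1000e-04
P = 4.8662e+06


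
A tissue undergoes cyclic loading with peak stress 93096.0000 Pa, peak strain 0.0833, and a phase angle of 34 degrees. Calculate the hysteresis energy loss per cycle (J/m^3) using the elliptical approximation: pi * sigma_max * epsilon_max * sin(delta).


E_loss = pi * sigma_max * epsilon_max * sin(delta)
delta = 34 deg = 0.5934 rad
sin(delta) = 0.5592
E_loss = pi * 93096.0000 * 0.0833 * 0.5592
E_loss = 13623.4639


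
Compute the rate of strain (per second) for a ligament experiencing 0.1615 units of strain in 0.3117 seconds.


strain_rate = delta_strain / delta_t
strain_rate = 0.1615 / 0.3117
strain_rate = 0.5181


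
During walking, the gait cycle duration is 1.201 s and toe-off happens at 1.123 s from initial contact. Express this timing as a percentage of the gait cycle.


pct = (event_time / cycle_time) * 100
pct = (1.123 / 1.201) * 100
ratio = 0.9351
pct = 93.5054


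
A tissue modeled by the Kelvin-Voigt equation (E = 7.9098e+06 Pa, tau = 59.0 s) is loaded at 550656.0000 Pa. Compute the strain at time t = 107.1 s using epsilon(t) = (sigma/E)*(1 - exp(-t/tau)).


epsilon(t) = (sigma/E) * (1 - exp(-t/tau))
sigma/E = 550656.0000 / 7.9098e+06 = 0.0696
exp(-t/tau) = exp(-107.1 / 59.0) = 0.1628
epsilon = 0.0696 * (1 - 0.1628)
epsilon = 0.0583


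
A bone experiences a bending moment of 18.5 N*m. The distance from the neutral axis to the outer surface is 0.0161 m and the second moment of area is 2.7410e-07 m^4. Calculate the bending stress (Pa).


sigma = M * c / I
sigma = 18.5 * 0.0161 / 2.7410e-07
M * c = 0.2979
sigma = 1.0866e+06


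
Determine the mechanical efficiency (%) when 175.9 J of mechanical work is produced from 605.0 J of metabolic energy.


eta = (W_mech / E_meta) * 100
eta = (175.9 / 605.0) * 100
ratio = 0.2907
eta = 29.0744


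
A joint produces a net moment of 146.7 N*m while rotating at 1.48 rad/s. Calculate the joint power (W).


P = M * omega
P = 146.7 * 1.48
P = 217.1160


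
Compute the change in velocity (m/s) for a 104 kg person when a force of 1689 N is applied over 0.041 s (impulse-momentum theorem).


J = F * dt = 1689 * 0.041 = 69.2490 N*s
delta_v = J / m
delta_v = 69.2490 / 104
delta_v = 0.6659


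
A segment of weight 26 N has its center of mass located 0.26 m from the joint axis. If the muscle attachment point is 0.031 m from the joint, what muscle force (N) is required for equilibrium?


F_muscle = W * d_load / d_muscle
F_muscle = 26 * 0.26 / 0.031
Numerator = 6.7600
F_muscle = 218.0645


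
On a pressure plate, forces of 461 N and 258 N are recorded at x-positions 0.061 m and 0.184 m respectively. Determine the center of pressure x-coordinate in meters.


COP_x = (F1*x1 + F2*x2) / (F1 + F2)
COP_x = (461*0.061 + 258*0.184) / (461 + 258)
Numerator = 75.5930
Denominator = 719
COP_x = 0.1051


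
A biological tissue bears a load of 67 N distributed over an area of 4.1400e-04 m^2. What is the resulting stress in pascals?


stress = F / A
stress = 67 / 4.1400e-04
stress = 161835.7488


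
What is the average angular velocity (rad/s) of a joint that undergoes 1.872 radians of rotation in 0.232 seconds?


omega = delta_theta / delta_t
omega = 1.872 / 0.232
omega = 8.0690


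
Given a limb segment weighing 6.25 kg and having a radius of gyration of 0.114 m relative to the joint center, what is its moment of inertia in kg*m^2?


I = m * k^2
I = 6.25 * 0.114^2
k^2 = 0.0130
I = 0.0812


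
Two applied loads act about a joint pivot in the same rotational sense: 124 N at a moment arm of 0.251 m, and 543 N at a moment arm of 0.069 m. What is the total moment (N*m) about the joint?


M = F1 * d1 + F2 * d2
M = 124 * 0.251 + 543 * 0.069
M = 31.1240 + 37.4670
M = 68.5910


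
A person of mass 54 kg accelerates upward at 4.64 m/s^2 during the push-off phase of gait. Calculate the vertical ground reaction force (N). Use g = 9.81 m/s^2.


GRF = m * (g + a)
GRF = 54 * (9.81 + 4.64)
GRF = 54 * 14.4500
GRF = 780.3000


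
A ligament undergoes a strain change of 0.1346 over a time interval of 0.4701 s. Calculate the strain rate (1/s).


strain_rate = delta_strain / delta_t
strain_rate = 0.1346 / 0.4701
strain_rate = 0.2863


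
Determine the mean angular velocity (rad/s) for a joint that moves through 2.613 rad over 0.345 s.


omega = delta_theta / delta_t
omega = 2.613 / 0.345
omega = 7.5739


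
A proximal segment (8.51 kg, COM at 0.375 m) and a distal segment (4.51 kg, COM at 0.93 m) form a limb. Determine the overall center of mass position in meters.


COM = (m1*x1 + m2*x2) / (m1 + m2)
COM = (8.51*0.375 + 4.51*0.93) / (8.51 + 4.51)
Numerator = 7.3856
Denominator = 13.0200
COM = 0.5672


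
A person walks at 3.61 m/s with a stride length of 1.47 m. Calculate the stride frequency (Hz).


f = v / stride_length
f = 3.61 / 1.47
f = 2.4558


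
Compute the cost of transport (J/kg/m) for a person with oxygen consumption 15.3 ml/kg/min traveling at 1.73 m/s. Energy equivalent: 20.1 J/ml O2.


Power per kg = VO2 * 20.1 / 60
Power per kg = 15.3 * 20.1 / 60 = 5.1255 W/kg
Cost = power_per_kg / speed
Cost = 5.1255 / 1.73
Cost = 2.9627


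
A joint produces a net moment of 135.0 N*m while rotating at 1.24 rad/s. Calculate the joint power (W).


P = M * omega
P = 135.0 * 1.24
P = 167.4000


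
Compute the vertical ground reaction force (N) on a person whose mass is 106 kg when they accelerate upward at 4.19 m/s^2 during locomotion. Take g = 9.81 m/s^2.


GRF = m * (g + a)
GRF = 106 * (9.81 + 4.19)
GRF = 106 * 14.0000
GRF = 1484.0000


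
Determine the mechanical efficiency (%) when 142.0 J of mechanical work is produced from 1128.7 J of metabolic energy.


eta = (W_mech / E_meta) * 100
eta = (142.0 / 1128.7) * 100
ratio = 0.1258
eta = 12.5808


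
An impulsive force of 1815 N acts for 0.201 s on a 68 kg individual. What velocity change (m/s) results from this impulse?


J = F * dt = 1815 * 0.201 = 364.8150 N*s
delta_v = J / m
delta_v = 364.8150 / 68
delta_v = 5.3649


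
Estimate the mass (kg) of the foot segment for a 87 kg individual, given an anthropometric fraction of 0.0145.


m_segment = body_mass * fraction
m_segment = 87 * 0.0145
m_segment = 1.2615


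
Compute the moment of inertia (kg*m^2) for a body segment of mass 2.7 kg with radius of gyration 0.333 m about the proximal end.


I = m * k^2
I = 2.7 * 0.333^2
k^2 = 0.1109
I = 0.2994


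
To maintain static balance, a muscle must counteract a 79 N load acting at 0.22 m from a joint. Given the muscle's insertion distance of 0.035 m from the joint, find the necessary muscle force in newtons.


F_muscle = W * d_load / d_muscle
F_muscle = 79 * 0.22 / 0.035
Numerator = 17.3800
F_muscle = 496.5714


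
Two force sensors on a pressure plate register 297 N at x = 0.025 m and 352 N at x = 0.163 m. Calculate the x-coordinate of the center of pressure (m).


COP_x = (F1*x1 + F2*x2) / (F1 + F2)
COP_x = (297*0.025 + 352*0.163) / (297 + 352)
Numerator = 64.8010
Denominator = 649
COP_x = 0.0998


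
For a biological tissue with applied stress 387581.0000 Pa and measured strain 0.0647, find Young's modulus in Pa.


E = stress / strain
E = 387581.0000 / 0.0647
E = 5.9904e+06


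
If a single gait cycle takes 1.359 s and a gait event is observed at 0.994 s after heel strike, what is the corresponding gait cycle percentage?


pct = (event_time / cycle_time) * 100
pct = (0.994 / 1.359) * 100
ratio = 0.7314
pct = 73.1420


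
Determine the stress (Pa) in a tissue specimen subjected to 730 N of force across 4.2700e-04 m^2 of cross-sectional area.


stress = F / A
stress = 730 / 4.2700e-04
stress = 1.7096e+06


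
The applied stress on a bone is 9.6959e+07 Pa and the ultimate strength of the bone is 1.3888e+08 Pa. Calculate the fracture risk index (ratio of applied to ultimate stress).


FRI = applied / ultimate
FRI = 9.6959e+07 / 1.3888e+08
FRI = 0.6981


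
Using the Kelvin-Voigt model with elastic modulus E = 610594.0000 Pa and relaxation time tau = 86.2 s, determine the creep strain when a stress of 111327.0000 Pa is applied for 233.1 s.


epsilon(t) = (sigma/E) * (1 - exp(-t/tau))
sigma/E = 111327.0000 / 610594.0000 = 0.1823
exp(-t/tau) = exp(-233.1 / 86.2) = 0.0669
epsilon = 0.1823 * (1 - 0.0669)
epsilon = 0.1701


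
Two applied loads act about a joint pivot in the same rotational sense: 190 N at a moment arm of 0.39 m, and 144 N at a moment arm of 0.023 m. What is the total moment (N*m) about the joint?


M = F1 * d1 + F2 * d2
M = 190 * 0.39 + 144 * 0.023
M = 74.1000 + 3.3120
M = 77.4120


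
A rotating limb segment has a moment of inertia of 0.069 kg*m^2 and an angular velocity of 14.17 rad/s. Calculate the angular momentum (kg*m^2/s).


L = I * omega
L = 0.069 * 14.17
L = 0.9777


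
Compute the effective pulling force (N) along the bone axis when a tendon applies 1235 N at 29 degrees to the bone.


F_eff = F_tendon * cos(theta)
theta = 29 deg = 0.5061 rad
cos(theta) = 0.8746
F_eff = 1235 * 0.8746
F_eff = 1080.1553


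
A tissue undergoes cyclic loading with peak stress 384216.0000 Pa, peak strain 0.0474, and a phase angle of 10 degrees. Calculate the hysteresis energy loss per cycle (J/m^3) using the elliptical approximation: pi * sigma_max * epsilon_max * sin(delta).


E_loss = pi * sigma_max * epsilon_max * sin(delta)
delta = 10 deg = 0.1745 rad
sin(delta) = 0.1736
E_loss = pi * 384216.0000 * 0.0474 * 0.1736
E_loss = 9935.1377


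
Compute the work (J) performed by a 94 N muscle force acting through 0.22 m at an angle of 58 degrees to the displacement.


W = F * d * cos(theta)
theta = 58 deg = 1.0123 rad
cos(theta) = 0.5299
W = 94 * 0.22 * 0.5299
W = 10.9587


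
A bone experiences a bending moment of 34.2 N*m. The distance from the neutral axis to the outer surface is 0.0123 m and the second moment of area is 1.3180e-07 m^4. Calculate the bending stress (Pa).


sigma = M * c / I
sigma = 34.2 * 0.0123 / 1.3180e-07
M * c = 0.4207
sigma = 3.1917e+06


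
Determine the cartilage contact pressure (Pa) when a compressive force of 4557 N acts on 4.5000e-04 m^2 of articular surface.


P = F / A
P = 4557 / 4.5000e-04
P = 1.0127e+07


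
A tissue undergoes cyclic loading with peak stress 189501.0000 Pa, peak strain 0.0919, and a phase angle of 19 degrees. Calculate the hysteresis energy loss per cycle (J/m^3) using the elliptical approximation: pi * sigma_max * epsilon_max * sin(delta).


E_loss = pi * sigma_max * epsilon_max * sin(delta)
delta = 19 deg = 0.3316 rad
sin(delta) = 0.3256
E_loss = pi * 189501.0000 * 0.0919 * 0.3256
E_loss = 17812.2511


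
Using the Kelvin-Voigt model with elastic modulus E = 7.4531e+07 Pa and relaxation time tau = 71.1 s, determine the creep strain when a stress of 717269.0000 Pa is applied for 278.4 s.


epsilon(t) = (sigma/E) * (1 - exp(-t/tau))
sigma/E = 717269.0000 / 7.4531e+07 = 0.0096
exp(-t/tau) = exp(-278.4 / 71.1) = 0.0199
epsilon = 0.0096 * (1 - 0.0199)
epsilon = 0.0094


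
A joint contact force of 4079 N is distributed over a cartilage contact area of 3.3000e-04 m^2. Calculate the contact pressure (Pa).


P = F / A
P = 4079 / 3.3000e-04
P = 1.2361e+07


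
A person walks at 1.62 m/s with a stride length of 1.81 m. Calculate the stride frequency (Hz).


f = v / stride_length
f = 1.62 / 1.81
f = 0.8950


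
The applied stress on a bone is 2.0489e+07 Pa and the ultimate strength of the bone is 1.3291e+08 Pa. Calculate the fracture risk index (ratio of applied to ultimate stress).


FRI = applied / ultimate
FRI = 2.0489e+07 / 1.3291e+08
FRI = 0.1542


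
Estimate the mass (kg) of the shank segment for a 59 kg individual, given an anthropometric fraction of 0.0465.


m_segment = body_mass * fraction
m_segment = 59 * 0.0465
m_segment = 2.7435


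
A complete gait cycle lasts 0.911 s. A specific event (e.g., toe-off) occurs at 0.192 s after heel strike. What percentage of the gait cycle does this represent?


pct = (event_time / cycle_time) * 100
pct = (0.192 / 0.911) * 100
ratio = 0.2108
pct = 21.0757


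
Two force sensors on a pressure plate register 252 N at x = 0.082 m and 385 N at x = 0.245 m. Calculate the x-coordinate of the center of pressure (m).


COP_x = (F1*x1 + F2*x2) / (F1 + F2)
COP_x = (252*0.082 + 385*0.245) / (252 + 385)
Numerator = 114.9890
Denominator = 637
COP_x = 0.1805


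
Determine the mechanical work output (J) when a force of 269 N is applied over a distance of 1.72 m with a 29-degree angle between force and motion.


W = F * d * cos(theta)
theta = 29 deg = 0.5061 rad
cos(theta) = 0.8746
W = 269 * 1.72 * 0.8746
W = 404.6690


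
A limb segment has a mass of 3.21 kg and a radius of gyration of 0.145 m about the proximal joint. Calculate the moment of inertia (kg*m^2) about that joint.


I = m * k^2
I = 3.21 * 0.145^2
k^2 = 0.0210
I = 0.0675


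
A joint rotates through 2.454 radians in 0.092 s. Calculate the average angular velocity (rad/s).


omega = delta_theta / delta_t
omega = 2.454 / 0.092
omega = 26.6739


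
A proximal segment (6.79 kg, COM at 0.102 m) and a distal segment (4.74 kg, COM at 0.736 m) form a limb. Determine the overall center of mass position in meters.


COM = (m1*x1 + m2*x2) / (m1 + m2)
COM = (6.79*0.102 + 4.74*0.736) / (6.79 + 4.74)
Numerator = 4.1812
Denominator = 11.5300
COM = 0.3626


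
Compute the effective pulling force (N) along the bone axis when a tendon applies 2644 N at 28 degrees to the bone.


F_eff = F_tendon * cos(theta)
theta = 28 deg = 0.4887 rad
cos(theta) = 0.8829
F_eff = 2644 * 0.8829
F_eff = 2334.5134


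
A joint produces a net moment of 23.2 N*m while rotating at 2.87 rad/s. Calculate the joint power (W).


P = M * omega
P = 23.2 * 2.87
P = 66.5840


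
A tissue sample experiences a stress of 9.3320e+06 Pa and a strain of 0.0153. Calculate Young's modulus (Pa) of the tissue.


E = stress / strain
E = 9.3320e+06 / 0.0153
E = 6.0993e+08


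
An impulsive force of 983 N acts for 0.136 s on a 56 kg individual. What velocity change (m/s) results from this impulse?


J = F * dt = 983 * 0.136 = 133.6880 N*s
delta_v = J / m
delta_v = 133.6880 / 56
delta_v = 2.3873


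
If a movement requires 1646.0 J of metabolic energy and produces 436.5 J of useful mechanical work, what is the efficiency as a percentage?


eta = (W_mech / E_meta) * 100
eta = (436.5 / 1646.0) * 100
ratio = 0.2652
eta = 26.5188


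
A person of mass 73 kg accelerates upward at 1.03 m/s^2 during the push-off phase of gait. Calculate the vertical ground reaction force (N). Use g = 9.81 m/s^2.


GRF = m * (g + a)
GRF = 73 * (9.81 + 1.03)
GRF = 73 * 10.8400
GRF = 791.3200


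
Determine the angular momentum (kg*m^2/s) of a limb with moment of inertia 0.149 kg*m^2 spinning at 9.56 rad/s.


L = I * omega
L = 0.149 * 9.56
L = 1.4244


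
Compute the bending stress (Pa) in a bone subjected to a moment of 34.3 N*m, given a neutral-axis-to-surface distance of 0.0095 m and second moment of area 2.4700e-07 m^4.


sigma = M * c / I
sigma = 34.3 * 0.0095 / 2.4700e-07
M * c = 0.3258
sigma = 1.3192e+06


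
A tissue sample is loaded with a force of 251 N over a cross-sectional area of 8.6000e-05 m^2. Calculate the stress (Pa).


stress = F / A
stress = 251 / 8.6000e-05
stress = 2.9186e+06


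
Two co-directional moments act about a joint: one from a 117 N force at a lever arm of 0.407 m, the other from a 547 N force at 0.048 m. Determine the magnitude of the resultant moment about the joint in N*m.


M = F1 * d1 + F2 * d2
M = 117 * 0.407 + 547 * 0.048
M = 47.6190 + 26.2560
M = 73.8750


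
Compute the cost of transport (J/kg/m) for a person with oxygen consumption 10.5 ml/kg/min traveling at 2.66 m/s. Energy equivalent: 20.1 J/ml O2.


Power per kg = VO2 * 20.1 / 60
Power per kg = 10.5 * 20.1 / 60 = 3.5175 W/kg
Cost = power_per_kg / speed
Cost = 3.5175 / 2.66
Cost = 1.3224


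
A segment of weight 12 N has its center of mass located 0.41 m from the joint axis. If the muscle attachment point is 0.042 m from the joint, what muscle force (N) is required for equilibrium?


F_muscle = W * d_load / d_muscle
F_muscle = 12 * 0.41 / 0.042
Numerator = 4.9200
F_muscle = 117.1429


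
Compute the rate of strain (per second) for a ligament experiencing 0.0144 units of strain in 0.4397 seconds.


strain_rate = delta_strain / delta_t
strain_rate = 0.0144 / 0.4397
strain_rate = 0.0327


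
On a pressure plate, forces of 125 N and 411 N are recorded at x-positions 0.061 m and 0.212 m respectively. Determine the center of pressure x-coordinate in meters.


COP_x = (F1*x1 + F2*x2) / (F1 + F2)
COP_x = (125*0.061 + 411*0.212) / (125 + 411)
Numerator = 94.7570
Denominator = 536
COP_x = 0.1768


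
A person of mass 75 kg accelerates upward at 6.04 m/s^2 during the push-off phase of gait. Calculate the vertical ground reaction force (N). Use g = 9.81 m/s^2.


GRF = m * (g + a)
GRF = 75 * (9.81 + 6.04)
GRF = 75 * 15.8500
GRF = 1188.7500


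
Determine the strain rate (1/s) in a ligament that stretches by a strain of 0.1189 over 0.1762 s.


strain_rate = delta_strain / delta_t
strain_rate = 0.1189 / 0.1762
strain_rate = 0.6748


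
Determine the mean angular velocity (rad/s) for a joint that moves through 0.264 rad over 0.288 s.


omega = delta_theta / delta_t
omega = 0.264 / 0.288
omega = 0.9167


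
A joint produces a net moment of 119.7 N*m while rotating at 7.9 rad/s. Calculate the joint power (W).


P = M * omega
P = 119.7 * 7.9
P = 945.6300


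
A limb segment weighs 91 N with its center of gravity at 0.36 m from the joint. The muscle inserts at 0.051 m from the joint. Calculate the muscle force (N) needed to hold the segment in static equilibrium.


F_muscle = W * d_load / d_muscle
F_muscle = 91 * 0.36 / 0.051
Numerator = 32.7600
F_muscle = 642.3529


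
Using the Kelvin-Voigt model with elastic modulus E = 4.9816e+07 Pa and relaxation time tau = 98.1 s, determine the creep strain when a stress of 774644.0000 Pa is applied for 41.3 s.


epsilon(t) = (sigma/E) * (1 - exp(-t/tau))
sigma/E = 774644.0000 / 4.9816e+07 = 0.0156
exp(-t/tau) = exp(-41.3 / 98.1) = 0.6564
epsilon = 0.0156 * (1 - 0.6564)
epsilon = 0.0053


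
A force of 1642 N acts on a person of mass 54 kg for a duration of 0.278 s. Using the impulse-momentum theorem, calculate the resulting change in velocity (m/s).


J = F * dt = 1642 * 0.278 = 456.4760 N*s
delta_v = J / m
delta_v = 456.4760 / 54
delta_v = 8.4533


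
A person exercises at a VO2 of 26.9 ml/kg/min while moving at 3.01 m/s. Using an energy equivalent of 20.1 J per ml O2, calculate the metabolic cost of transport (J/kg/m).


Power per kg = VO2 * 20.1 / 60
Power per kg = 26.9 * 20.1 / 60 = 9.0115 W/kg
Cost = power_per_kg / speed
Cost = 9.0115 / 3.01
Cost = 2.9939


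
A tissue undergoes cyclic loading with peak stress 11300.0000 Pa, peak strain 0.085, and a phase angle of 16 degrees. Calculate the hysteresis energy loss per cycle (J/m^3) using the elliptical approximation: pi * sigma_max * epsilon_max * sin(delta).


E_loss = pi * sigma_max * epsilon_max * sin(delta)
delta = 16 deg = 0.2793 rad
sin(delta) = 0.2756
E_loss = pi * 11300.0000 * 0.085 * 0.2756
E_loss = 831.7357


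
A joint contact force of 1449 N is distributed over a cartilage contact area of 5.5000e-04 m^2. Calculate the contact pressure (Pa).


P = F / A
P = 1449 / 5.5000e-04
P = 2.6345e+06


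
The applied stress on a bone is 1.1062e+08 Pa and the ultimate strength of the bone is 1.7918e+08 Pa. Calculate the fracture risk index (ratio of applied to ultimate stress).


FRI = applied / ultimate
FRI = 1.1062e+08 / 1.7918e+08
FRI = 0.6174


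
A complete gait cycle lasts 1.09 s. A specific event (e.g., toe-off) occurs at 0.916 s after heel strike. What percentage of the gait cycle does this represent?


pct = (event_time / cycle_time) * 100
pct = (0.916 / 1.09) * 100
ratio = 0.8404
pct = 84.0367


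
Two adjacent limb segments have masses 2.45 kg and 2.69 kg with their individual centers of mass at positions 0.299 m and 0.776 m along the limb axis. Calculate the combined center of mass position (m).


COM = (m1*x1 + m2*x2) / (m1 + m2)
COM = (2.45*0.299 + 2.69*0.776) / (2.45 + 2.69)
Numerator = 2.8200
Denominator = 5.1400
COM = 0.5486


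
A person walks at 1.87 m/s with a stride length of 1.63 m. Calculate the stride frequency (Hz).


f = v / stride_length
f = 1.87 / 1.63
f = 1.1472


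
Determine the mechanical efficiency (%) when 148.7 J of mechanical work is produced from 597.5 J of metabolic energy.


eta = (W_mech / E_meta) * 100
eta = (148.7 / 597.5) * 100
ratio = 0.2489
eta = 24.8870


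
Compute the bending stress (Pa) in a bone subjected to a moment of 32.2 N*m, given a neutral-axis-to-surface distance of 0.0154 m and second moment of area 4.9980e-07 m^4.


sigma = M * c / I
sigma = 32.2 * 0.0154 / 4.9980e-07
M * c = 0.4959
sigma = 992156.8627


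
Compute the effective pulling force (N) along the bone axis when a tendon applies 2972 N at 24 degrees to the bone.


F_eff = F_tendon * cos(theta)
theta = 24 deg = 0.4189 rad
cos(theta) = 0.9135
F_eff = 2972 * 0.9135
F_eff = 2715.0571


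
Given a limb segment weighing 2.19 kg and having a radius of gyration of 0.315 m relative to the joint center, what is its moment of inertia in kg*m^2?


I = m * k^2
I = 2.19 * 0.315^2
k^2 = 0.0992
I = 0.2173


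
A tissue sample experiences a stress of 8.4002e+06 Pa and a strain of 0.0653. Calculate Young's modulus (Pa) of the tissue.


E = stress / strain
E = 8.4002e+06 / 0.0653
E = 1.2864e+08


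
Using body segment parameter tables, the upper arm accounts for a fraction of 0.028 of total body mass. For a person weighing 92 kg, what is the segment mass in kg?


m_segment = body_mass * fraction
m_segment = 92 * 0.028
m_segment = 2.5760


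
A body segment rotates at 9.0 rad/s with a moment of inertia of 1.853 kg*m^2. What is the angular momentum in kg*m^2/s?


L = I * omega
L = 1.853 * 9.0
L = 16.6770


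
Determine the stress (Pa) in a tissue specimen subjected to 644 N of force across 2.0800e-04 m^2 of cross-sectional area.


stress = F / A
stress = 644 / 2.0800e-04
stress = 3.0962e+06


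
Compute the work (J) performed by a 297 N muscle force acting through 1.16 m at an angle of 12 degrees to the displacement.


W = F * d * cos(theta)
theta = 12 deg = 0.2094 rad
cos(theta) = 0.9781
W = 297 * 1.16 * 0.9781
W = 336.9914


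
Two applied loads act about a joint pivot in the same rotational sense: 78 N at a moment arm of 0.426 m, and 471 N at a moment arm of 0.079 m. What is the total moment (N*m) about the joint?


M = F1 * d1 + F2 * d2
M = 78 * 0.426 + 471 * 0.079
M = 33.2280 + 37.2090
M = 70.4370


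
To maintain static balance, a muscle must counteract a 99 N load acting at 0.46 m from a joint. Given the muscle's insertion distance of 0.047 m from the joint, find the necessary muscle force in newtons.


F_muscle = W * d_load / d_muscle
F_muscle = 99 * 0.46 / 0.047
Numerator = 45.5400
F_muscle = 968.9362


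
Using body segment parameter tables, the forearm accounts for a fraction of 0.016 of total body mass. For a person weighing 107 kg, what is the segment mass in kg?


m_segment = body_mass * fraction
m_segment = 107 * 0.016
m_segment = 1.7120


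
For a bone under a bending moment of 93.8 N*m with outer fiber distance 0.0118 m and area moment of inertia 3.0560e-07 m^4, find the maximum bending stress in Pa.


sigma = M * c / I
sigma = 93.8 * 0.0118 / 3.0560e-07
M * c = 1.1068
sigma = 3.6219e+06


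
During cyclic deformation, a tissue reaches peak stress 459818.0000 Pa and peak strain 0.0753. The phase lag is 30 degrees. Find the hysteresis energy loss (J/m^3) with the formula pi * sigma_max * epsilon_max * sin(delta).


E_loss = pi * sigma_max * epsilon_max * sin(delta)
delta = 30 deg = 0.5236 rad
sin(delta) = 0.5000
E_loss = pi * 459818.0000 * 0.0753 * 0.5000
E_loss = 54387.7160


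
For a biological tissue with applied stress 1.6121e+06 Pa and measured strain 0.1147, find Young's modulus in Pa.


E = stress / strain
E = 1.6121e+06 / 0.1147
E = 1.4055e+07


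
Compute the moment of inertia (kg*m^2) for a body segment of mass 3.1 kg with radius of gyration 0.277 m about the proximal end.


I = m * k^2
I = 3.1 * 0.277^2
k^2 = 0.0767
I = 0.2379


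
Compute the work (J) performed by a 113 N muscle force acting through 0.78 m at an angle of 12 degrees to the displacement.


W = F * d * cos(theta)
theta = 12 deg = 0.2094 rad
cos(theta) = 0.9781
W = 113 * 0.78 * 0.9781
W = 86.2139


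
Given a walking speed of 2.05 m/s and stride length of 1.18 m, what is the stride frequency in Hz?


f = v / stride_length
f = 2.05 / 1.18
f = 1.7373


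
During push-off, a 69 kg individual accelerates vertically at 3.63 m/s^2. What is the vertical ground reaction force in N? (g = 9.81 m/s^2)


GRF = m * (g + a)
GRF = 69 * (9.81 + 3.63)
GRF = 69 * 13.4400
GRF = 927.3600


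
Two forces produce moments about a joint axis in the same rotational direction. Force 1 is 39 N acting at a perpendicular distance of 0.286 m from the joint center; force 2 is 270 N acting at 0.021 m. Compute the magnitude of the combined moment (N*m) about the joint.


M = F1 * d1 + F2 * d2
M = 39 * 0.286 + 270 * 0.021
M = 11.1540 + 5.6700
M = 16.8240


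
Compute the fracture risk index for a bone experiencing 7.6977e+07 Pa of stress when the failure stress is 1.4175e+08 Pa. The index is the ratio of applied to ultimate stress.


FRI = applied / ultimate
FRI = 7.6977e+07 / 1.4175e+08
FRI = 0.5430


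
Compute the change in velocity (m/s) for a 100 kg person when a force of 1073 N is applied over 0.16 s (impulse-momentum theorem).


J = F * dt = 1073 * 0.16 = 171.6800 N*s
delta_v = J / m
delta_v = 171.6800 / 100
delta_v = 1.7168


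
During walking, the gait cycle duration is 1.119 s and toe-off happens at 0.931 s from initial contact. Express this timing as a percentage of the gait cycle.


pct = (event_time / cycle_time) * 100
pct = (0.931 / 1.119) * 100
ratio = 0.8320
pct = 83.1993


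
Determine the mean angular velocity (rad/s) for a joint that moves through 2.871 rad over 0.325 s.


omega = delta_theta / delta_t
omega = 2.871 / 0.325
omega = 8.8338


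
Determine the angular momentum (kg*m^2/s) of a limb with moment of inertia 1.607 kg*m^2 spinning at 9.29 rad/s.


L = I * omega
L = 1.607 * 9.29
L = 14.9290


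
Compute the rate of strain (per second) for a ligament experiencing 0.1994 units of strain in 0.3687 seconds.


strain_rate = delta_strain / delta_t
strain_rate = 0.1994 / 0.3687
strain_rate = 0.5408


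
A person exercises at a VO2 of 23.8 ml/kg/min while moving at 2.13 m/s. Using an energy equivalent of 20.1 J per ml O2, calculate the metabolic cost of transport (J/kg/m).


Power per kg = VO2 * 20.1 / 60
Power per kg = 23.8 * 20.1 / 60 = 7.9730 W/kg
Cost = power_per_kg / speed
Cost = 7.9730 / 2.13
Cost = 3.7432


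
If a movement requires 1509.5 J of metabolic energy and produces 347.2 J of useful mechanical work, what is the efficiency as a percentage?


eta = (W_mech / E_meta) * 100
eta = (347.2 / 1509.5) * 100
ratio = 0.2300
eta = 23.0010


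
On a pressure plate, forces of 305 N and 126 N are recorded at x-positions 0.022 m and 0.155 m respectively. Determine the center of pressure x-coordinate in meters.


COP_x = (F1*x1 + F2*x2) / (F1 + F2)
COP_x = (305*0.022 + 126*0.155) / (305 + 126)
Numerator = 26.2400
Denominator = 431
COP_x = 0.0609


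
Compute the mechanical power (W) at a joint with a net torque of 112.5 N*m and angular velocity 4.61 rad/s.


P = M * omega
P = 112.5 * 4.61
P = 518.6250


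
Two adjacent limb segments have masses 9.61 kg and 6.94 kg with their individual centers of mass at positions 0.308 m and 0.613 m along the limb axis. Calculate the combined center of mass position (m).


COM = (m1*x1 + m2*x2) / (m1 + m2)
COM = (9.61*0.308 + 6.94*0.613) / (9.61 + 6.94)
Numerator = 7.2141
Denominator = 16.5500
COM = 0.4359


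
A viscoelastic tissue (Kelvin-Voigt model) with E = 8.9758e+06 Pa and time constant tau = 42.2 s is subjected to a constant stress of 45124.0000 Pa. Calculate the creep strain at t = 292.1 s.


epsilon(t) = (sigma/E) * (1 - exp(-t/tau))
sigma/E = 45124.0000 / 8.9758e+06 = 0.0050
exp(-t/tau) = exp(-292.1 / 42.2) = 9.8605e-04
epsilon = 0.0050 * (1 - 9.8605e-04)
epsilon = 0.0050


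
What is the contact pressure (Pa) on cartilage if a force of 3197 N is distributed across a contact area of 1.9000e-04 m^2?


P = F / A
P = 3197 / 1.9000e-04
P = 1.6826e+07


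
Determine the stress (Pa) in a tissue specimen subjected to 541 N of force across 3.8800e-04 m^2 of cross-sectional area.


stress = F / A
stress = 541 / 3.8800e-04
stress = 1.3943e+06


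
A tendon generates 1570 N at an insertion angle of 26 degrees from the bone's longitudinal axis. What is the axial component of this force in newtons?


F_eff = F_tendon * cos(theta)
theta = 26 deg = 0.4538 rad
cos(theta) = 0.8988
F_eff = 1570 * 0.8988
F_eff = 1411.1067


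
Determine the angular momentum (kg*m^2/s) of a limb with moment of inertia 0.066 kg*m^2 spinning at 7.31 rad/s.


L = I * omega
L = 0.066 * 7.31
L = 0.4825


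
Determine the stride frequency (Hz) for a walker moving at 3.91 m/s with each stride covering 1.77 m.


f = v / stride_length
f = 3.91 / 1.77
f = 2.2090


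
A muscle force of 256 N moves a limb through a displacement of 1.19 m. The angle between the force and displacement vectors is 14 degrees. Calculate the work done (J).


W = F * d * cos(theta)
theta = 14 deg = 0.2443 rad
cos(theta) = 0.9703
W = 256 * 1.19 * 0.9703
W = 295.5909


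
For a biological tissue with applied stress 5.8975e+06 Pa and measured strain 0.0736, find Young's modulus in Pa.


E = stress / strain
E = 5.8975e+06 / 0.0736
E = 8.0129e+07


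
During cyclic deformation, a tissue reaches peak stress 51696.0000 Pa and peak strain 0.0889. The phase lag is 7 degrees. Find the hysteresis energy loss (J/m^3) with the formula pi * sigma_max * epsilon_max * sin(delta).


E_loss = pi * sigma_max * epsilon_max * sin(delta)
delta = 7 deg = 0.1222 rad
sin(delta) = 0.1219
E_loss = pi * 51696.0000 * 0.0889 * 0.1219
E_loss = 1759.5558


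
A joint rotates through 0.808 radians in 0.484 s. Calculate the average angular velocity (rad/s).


omega = delta_theta / delta_t
omega = 0.808 / 0.484
omega = 1.6694


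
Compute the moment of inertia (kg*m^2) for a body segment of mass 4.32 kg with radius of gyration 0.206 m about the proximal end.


I = m * k^2
I = 4.32 * 0.206^2
k^2 = 0.0424
I = 0.1833


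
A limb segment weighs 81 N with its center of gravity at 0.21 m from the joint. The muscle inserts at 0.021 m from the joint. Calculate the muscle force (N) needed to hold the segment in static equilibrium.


F_muscle = W * d_load / d_muscle
F_muscle = 81 * 0.21 / 0.021
Numerator = 17.0100
F_muscle = 810.0000


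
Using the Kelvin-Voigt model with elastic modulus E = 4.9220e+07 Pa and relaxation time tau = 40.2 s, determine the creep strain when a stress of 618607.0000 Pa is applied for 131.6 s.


epsilon(t) = (sigma/E) * (1 - exp(-t/tau))
sigma/E = 618607.0000 / 4.9220e+07 = 0.0126
exp(-t/tau) = exp(-131.6 / 40.2) = 0.0379
epsilon = 0.0126 * (1 - 0.0379)
epsilon = 0.0121


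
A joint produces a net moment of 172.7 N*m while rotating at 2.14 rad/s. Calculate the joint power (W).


P = M * omega
P = 172.7 * 2.14
P = 369.5780


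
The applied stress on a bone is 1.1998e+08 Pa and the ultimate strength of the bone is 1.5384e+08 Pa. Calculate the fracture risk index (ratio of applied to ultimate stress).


FRI = applied / ultimate
FRI = 1.1998e+08 / 1.5384e+08
FRI = 0.7799


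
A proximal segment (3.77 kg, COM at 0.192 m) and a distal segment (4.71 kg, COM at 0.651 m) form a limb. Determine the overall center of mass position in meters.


COM = (m1*x1 + m2*x2) / (m1 + m2)
COM = (3.77*0.192 + 4.71*0.651) / (3.77 + 4.71)
Numerator = 3.7900
Denominator = 8.4800
COM = 0.4469


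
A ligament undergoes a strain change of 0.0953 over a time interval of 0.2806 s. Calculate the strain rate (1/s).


strain_rate = delta_strain / delta_t
strain_rate = 0.0953 / 0.2806
strain_rate = 0.3396


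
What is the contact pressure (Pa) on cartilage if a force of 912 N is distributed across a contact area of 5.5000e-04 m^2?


P = F / A
P = 912 / 5.5000e-04
P = 1.6582e+06


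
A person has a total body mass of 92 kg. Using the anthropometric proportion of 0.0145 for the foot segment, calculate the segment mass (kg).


m_segment = body_mass * fraction
m_segment = 92 * 0.0145
m_segment = 1.3340


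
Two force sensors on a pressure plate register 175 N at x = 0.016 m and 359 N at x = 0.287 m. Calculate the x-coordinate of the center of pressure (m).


COP_x = (F1*x1 + F2*x2) / (F1 + F2)
COP_x = (175*0.016 + 359*0.287) / (175 + 359)
Numerator = 105.8330
Denominator = 534
COP_x = 0.1982


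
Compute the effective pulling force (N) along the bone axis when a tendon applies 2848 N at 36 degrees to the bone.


F_eff = F_tendon * cos(theta)
theta = 36 deg = 0.6283 rad
cos(theta) = 0.8090
F_eff = 2848 * 0.8090
F_eff = 2304.0804


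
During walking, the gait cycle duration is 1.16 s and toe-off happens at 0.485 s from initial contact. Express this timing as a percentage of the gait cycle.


pct = (event_time / cycle_time) * 100
pct = (0.485 / 1.16) * 100
ratio = 0.4181
pct = 41.8103


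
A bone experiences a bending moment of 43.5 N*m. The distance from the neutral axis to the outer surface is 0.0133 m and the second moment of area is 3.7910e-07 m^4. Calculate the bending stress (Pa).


sigma = M * c / I
sigma = 43.5 * 0.0133 / 3.7910e-07
M * c = 0.5786
sigma = 1.5261e+06


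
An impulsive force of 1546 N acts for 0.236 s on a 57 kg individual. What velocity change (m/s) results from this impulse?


J = F * dt = 1546 * 0.236 = 364.8560 N*s
delta_v = J / m
delta_v = 364.8560 / 57
delta_v = 6.4010


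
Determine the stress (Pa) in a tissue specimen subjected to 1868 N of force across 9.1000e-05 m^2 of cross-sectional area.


stress = F / A
stress = 1868 / 9.1000e-05
stress = 2.0527e+07


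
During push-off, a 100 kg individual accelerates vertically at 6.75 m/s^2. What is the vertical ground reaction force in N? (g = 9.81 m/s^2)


GRF = m * (g + a)
GRF = 100 * (9.81 + 6.75)
GRF = 100 * 16.5600
GRF = 1656.0000


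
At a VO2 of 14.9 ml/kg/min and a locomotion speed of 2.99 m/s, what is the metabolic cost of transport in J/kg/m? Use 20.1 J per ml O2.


Power per kg = VO2 * 20.1 / 60
Power per kg = 14.9 * 20.1 / 60 = 4.9915 W/kg
Cost = power_per_kg / speed
Cost = 4.9915 / 2.99
Cost = 1.6694


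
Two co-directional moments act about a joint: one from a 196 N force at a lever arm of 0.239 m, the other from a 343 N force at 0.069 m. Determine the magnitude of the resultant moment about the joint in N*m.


M = F1 * d1 + F2 * d2
M = 196 * 0.239 + 343 * 0.069
M = 46.8440 + 23.6670
M = 70.5110


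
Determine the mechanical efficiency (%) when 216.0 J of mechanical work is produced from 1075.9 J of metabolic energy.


eta = (W_mech / E_meta) * 100
eta = (216.0 / 1075.9) * 100
ratio = 0.2008
eta = 20.0762


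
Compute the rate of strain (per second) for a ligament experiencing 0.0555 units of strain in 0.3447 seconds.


strain_rate = delta_strain / delta_t
strain_rate = 0.0555 / 0.3447
strain_rate = 0.1610


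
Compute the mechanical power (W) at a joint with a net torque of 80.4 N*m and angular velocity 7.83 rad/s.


P = M * omega
P = 80.4 * 7.83
P = 629.5320


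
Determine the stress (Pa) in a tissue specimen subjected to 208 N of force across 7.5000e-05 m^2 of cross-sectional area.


stress = F / A
stress = 208 / 7.5000e-05
stress = 2.7733e+06


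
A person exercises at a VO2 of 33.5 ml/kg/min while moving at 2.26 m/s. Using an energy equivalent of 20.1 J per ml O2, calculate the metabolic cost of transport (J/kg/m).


Power per kg = VO2 * 20.1 / 60
Power per kg = 33.5 * 20.1 / 60 = 11.2225 W/kg
Cost = power_per_kg / speed
Cost = 11.2225 / 2.26
Cost = 4.9657


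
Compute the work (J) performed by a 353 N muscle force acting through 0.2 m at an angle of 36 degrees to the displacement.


W = F * d * cos(theta)
theta = 36 deg = 0.6283 rad
cos(theta) = 0.8090
W = 353 * 0.2 * 0.8090
W = 57.1166


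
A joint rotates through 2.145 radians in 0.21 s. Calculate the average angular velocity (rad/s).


omega = delta_theta / delta_t
omega = 2.145 / 0.21
omega = 10.2143


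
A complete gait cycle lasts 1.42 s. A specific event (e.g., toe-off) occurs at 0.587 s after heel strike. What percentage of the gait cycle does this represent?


pct = (event_time / cycle_time) * 100
pct = (0.587 / 1.42) * 100
ratio = 0.4134
pct = 41.3380


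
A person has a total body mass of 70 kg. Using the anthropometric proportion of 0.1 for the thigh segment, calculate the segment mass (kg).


m_segment = body_mass * fraction
m_segment = 70 * 0.1
m_segment = 7.0000


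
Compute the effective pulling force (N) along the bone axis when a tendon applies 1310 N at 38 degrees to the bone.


F_eff = F_tendon * cos(theta)
theta = 38 deg = 0.6632 rad
cos(theta) = 0.7880
F_eff = 1310 * 0.7880
F_eff = 1032.2941


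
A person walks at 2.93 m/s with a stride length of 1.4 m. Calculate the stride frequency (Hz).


f = v / stride_length
f = 2.93 / 1.4
f = 2.0929
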